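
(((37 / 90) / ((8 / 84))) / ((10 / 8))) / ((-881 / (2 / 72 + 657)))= -6126127 / 2378700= -2.58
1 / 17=0.06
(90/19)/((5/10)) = 180/19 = 9.47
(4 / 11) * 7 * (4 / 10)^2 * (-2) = -224 / 275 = -0.81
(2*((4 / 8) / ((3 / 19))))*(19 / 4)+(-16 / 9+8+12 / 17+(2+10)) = 29995 / 612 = 49.01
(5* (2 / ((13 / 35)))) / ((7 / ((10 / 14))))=250 / 91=2.75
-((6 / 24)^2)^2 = -1 / 256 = -0.00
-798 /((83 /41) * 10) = -16359 /415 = -39.42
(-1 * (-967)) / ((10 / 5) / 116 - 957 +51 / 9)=-168258 / 165529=-1.02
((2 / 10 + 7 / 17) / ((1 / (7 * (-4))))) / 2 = -728 / 85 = -8.56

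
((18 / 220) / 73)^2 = 81 / 64480900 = 0.00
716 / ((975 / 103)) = 73748 / 975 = 75.64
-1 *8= -8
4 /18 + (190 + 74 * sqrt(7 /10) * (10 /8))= 37 * sqrt(70) /4 + 1712 /9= 267.61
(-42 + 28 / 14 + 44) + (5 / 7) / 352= 9861 / 2464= 4.00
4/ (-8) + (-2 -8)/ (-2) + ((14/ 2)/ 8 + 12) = 139/ 8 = 17.38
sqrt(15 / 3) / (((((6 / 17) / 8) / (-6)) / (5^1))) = -680*sqrt(5) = -1520.53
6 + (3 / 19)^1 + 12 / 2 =231 / 19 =12.16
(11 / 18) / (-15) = -11 / 270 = -0.04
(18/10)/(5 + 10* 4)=1/25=0.04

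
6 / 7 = 0.86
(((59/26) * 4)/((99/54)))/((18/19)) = 2242/429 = 5.23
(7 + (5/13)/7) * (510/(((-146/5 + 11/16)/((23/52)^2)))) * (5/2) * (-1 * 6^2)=77942331000/35079499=2221.88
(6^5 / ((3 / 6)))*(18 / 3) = 93312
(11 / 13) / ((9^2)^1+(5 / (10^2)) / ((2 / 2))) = 220 / 21073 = 0.01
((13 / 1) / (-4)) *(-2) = 13 / 2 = 6.50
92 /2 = 46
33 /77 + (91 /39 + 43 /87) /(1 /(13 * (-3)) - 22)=52347 /174377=0.30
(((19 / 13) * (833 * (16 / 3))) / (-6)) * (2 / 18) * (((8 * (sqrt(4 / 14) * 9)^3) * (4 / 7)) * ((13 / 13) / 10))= -744192 * sqrt(14) / 455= -6119.81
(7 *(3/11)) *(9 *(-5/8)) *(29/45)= -609/88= -6.92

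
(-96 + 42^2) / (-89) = -18.74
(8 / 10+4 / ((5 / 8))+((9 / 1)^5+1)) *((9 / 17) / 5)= 2657574 / 425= 6253.12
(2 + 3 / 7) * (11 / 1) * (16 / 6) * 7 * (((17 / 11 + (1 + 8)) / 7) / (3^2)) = 15776 / 189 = 83.47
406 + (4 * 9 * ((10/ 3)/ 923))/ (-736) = 34475881/ 84916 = 406.00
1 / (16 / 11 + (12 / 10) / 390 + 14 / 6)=10725 / 40658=0.26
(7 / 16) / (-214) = -7 / 3424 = -0.00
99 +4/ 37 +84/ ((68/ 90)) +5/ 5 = 132898/ 629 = 211.28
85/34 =5/2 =2.50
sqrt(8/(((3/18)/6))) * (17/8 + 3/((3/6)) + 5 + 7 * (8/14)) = 411 * sqrt(2)/2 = 290.62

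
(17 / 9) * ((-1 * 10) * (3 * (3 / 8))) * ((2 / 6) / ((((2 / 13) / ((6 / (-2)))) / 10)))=5525 / 4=1381.25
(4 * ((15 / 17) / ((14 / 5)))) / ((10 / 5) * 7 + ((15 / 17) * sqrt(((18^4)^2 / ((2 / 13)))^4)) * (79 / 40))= 75 / 532001918329425421324097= 0.00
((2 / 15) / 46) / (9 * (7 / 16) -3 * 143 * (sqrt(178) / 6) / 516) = 196768 * sqrt(178) / 5921170715 + 5591376 / 5921170715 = 0.00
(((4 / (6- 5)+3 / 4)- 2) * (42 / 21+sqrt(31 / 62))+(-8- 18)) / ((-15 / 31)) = 38.35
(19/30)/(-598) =-19/17940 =-0.00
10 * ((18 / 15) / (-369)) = -4 / 123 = -0.03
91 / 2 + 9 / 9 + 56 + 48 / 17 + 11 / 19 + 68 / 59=4080295 / 38114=107.06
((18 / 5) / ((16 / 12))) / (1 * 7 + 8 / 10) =9 / 26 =0.35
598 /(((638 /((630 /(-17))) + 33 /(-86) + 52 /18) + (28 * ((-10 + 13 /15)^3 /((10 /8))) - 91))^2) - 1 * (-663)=20175743719004836748703567 /30430985908433056130209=663.00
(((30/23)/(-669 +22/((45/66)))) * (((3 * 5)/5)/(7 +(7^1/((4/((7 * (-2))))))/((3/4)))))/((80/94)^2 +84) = 4473225/1582855119538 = 0.00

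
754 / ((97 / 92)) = 69368 / 97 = 715.13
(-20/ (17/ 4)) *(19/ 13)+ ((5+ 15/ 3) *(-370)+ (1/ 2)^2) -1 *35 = -3307599/ 884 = -3741.63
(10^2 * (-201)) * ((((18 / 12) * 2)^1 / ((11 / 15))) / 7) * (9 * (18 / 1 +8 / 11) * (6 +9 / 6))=-12577072500 / 847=-14848963.99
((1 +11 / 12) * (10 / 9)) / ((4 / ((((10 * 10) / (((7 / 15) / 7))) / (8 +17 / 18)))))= 625 / 7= 89.29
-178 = -178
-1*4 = -4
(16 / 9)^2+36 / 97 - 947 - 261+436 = -6037856 / 7857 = -768.47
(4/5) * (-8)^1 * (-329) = 10528/5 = 2105.60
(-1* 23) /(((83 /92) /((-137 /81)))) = 43.12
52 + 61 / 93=4897 / 93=52.66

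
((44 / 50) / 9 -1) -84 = -19103 / 225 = -84.90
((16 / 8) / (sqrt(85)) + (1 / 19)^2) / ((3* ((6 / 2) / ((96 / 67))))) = 32 / 72561 + 64* sqrt(85) / 17085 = 0.03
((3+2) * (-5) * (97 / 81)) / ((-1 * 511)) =2425 / 41391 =0.06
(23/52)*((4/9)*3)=23/39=0.59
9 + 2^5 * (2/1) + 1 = 74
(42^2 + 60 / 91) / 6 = 26764 / 91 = 294.11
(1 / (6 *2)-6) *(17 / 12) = -1207 / 144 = -8.38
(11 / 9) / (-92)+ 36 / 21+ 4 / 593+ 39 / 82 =307674457 / 140918148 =2.18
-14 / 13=-1.08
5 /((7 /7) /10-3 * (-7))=50 /211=0.24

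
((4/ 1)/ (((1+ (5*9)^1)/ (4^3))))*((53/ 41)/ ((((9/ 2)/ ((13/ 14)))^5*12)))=0.00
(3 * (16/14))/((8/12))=36/7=5.14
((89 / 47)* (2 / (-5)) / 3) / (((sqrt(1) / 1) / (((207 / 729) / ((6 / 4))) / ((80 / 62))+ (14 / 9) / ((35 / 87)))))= -7387 / 7290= -1.01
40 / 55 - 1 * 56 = -608 / 11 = -55.27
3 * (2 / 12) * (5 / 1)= 5 / 2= 2.50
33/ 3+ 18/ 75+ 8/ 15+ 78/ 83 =79139/ 6225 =12.71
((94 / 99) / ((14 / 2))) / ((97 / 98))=1316 / 9603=0.14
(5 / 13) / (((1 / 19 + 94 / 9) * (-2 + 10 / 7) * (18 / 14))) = -931 / 18668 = -0.05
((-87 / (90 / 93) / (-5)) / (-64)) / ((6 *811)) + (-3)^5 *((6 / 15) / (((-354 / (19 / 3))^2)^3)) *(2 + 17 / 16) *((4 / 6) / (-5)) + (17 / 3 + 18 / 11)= 57695945486657667321343 / 7900337148643646467200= 7.30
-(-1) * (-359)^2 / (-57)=-128881 / 57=-2261.07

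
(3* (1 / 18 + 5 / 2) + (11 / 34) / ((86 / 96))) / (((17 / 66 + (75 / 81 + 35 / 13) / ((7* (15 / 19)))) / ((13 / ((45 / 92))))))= 25291962696 / 108144871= 233.87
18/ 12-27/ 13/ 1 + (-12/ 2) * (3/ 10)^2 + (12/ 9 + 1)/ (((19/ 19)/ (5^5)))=7108286/ 975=7290.55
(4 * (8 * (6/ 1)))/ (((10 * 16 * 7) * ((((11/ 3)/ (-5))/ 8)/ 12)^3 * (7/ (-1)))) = 3583180800/ 65219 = 54940.75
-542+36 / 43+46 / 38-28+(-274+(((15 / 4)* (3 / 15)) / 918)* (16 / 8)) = -420978683 / 500004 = -841.95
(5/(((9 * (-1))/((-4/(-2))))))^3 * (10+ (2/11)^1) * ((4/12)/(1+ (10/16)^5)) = -3670016000/863477901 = -4.25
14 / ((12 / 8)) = 28 / 3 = 9.33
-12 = -12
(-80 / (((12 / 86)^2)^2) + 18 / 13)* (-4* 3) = 888882428 / 351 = 2532428.57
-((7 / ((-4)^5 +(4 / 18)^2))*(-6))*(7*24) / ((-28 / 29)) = 5103 / 715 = 7.14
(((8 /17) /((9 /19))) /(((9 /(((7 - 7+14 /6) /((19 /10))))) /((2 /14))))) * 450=8.71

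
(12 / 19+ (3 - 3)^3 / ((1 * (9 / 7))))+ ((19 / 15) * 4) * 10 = 2924 / 57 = 51.30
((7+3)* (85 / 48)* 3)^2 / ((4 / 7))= 1264375 / 256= 4938.96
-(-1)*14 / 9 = 14 / 9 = 1.56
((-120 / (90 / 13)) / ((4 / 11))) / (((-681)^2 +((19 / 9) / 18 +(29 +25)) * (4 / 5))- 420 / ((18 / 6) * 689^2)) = -9164488905 / 89171943402119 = -0.00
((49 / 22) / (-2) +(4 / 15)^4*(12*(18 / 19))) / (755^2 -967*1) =-1655513 / 891998415000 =-0.00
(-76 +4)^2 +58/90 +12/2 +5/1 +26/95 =5195.92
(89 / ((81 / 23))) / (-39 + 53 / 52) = -106444 / 159975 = -0.67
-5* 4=-20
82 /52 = 41 /26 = 1.58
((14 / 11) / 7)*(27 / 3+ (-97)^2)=18836 / 11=1712.36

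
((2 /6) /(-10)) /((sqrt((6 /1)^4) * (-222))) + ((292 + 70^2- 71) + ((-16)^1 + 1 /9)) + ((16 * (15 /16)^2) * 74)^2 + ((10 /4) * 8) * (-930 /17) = 17720655394613 /16303680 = 1086911.38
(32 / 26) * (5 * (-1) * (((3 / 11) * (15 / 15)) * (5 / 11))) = -1200 / 1573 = -0.76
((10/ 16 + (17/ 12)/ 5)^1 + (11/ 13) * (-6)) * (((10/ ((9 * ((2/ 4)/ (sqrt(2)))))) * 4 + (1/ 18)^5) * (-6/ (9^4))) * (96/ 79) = 6503/ 2652538948020 + 832384 * sqrt(2)/ 20214441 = 0.06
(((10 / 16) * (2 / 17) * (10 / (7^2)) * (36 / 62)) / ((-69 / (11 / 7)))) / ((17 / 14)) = -1650 / 10096793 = -0.00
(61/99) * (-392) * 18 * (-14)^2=-9373504/11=-852136.73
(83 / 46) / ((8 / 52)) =1079 / 92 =11.73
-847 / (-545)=847 / 545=1.55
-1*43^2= -1849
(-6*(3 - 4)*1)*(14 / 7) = 12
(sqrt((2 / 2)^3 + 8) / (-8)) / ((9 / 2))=-1 / 12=-0.08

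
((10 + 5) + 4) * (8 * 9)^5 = 36763435008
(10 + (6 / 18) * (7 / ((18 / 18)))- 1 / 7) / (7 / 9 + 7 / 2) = 1536 / 539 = 2.85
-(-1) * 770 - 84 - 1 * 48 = 638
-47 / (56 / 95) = -4465 / 56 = -79.73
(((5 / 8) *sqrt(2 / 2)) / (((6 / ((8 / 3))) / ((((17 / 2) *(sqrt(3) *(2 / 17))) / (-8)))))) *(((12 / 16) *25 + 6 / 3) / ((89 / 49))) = -20335 *sqrt(3) / 51264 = -0.69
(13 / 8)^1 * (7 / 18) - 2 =-1.37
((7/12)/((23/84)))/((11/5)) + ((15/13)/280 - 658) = -121013953/184184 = -657.03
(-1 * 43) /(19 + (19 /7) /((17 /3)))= -5117 /2318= -2.21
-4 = -4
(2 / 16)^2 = 0.02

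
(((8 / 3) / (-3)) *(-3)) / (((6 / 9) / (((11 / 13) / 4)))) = 11 / 13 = 0.85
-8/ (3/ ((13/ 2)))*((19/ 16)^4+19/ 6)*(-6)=536.14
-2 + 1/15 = -29/15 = -1.93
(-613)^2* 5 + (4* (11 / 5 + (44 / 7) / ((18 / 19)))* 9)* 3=65792971 / 35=1879799.17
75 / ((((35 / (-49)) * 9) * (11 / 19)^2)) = -12635 / 363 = -34.81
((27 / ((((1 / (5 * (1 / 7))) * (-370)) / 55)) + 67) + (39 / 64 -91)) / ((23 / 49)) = -3046701 / 54464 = -55.94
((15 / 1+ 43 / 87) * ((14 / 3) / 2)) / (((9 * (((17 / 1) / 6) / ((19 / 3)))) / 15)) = 1792840 / 13311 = 134.69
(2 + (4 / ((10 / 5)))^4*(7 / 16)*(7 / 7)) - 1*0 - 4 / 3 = 23 / 3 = 7.67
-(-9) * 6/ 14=27/ 7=3.86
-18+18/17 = -288/17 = -16.94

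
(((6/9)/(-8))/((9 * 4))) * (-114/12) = 19/864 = 0.02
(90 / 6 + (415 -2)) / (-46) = -214 / 23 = -9.30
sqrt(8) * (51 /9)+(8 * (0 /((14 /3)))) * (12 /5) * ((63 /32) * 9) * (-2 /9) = 16.03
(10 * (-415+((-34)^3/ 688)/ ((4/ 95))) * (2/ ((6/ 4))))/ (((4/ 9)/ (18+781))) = -42469753.34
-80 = -80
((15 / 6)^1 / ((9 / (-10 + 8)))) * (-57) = 95 / 3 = 31.67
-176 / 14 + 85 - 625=-3868 / 7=-552.57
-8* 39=-312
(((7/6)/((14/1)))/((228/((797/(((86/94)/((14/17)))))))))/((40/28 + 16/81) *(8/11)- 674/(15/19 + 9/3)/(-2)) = 181713609/62448930143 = 0.00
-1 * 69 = -69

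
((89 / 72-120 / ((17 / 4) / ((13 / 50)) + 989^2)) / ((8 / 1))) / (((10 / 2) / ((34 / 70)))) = 38474148043 / 2563502356800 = 0.02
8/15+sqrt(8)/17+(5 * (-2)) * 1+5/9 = -401/45+2 * sqrt(2)/17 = -8.74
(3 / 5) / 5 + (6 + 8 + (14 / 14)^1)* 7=2628 / 25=105.12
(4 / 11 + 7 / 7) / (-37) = -15 / 407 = -0.04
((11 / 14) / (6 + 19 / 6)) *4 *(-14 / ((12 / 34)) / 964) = -17 / 1205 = -0.01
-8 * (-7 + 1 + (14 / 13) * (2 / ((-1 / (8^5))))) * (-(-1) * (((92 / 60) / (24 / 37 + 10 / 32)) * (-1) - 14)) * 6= -1954170715072 / 36985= -52836845.07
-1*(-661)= 661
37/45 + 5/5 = 82/45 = 1.82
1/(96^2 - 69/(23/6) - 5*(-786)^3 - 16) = 1/2427947462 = 0.00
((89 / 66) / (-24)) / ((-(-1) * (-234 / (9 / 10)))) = 89 / 411840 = 0.00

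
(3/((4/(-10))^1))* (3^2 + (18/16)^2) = -9855/128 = -76.99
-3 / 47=-0.06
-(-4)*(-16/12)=-16/3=-5.33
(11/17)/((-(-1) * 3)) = 0.22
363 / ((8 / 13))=4719 / 8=589.88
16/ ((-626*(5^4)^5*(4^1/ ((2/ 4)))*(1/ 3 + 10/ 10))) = -3/ 119400024414062500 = -0.00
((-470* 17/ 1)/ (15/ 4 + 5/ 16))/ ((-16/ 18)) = 28764/ 13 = 2212.62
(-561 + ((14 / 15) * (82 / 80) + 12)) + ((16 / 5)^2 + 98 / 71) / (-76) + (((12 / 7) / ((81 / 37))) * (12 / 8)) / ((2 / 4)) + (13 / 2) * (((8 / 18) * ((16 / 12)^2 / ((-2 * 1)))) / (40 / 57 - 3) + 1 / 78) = -181911290917 / 333998910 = -544.65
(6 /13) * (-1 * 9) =-54 /13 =-4.15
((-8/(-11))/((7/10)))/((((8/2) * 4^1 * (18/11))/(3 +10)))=65/126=0.52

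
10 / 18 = 5 / 9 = 0.56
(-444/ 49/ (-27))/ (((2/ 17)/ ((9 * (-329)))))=-59126/ 7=-8446.57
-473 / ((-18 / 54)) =1419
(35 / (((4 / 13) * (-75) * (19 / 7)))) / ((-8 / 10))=637 / 912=0.70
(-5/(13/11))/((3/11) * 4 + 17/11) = -605/377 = -1.60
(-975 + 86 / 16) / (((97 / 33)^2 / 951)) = -8033451723 / 75272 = -106725.63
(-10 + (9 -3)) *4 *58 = -928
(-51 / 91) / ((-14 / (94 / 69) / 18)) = 14382 / 14651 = 0.98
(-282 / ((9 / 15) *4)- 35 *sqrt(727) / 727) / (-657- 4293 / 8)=280 *sqrt(727) / 6942123 + 940 / 9549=0.10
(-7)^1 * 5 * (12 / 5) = -84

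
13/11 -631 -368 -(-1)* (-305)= -14331/11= -1302.82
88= 88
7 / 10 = 0.70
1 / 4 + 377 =1509 / 4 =377.25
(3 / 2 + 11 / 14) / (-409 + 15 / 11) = -44 / 7847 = -0.01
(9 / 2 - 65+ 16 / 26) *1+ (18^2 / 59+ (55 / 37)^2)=-52.18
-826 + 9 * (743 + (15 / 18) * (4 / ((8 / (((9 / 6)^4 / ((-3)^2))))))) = 375239 / 64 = 5863.11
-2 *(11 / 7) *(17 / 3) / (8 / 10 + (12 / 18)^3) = -8415 / 518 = -16.25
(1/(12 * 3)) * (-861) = -287/12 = -23.92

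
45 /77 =0.58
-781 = -781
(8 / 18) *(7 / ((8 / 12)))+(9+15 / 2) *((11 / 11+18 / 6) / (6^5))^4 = 44432481042443 / 9521245937664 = 4.67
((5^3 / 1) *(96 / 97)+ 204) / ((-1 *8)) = -7947 / 194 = -40.96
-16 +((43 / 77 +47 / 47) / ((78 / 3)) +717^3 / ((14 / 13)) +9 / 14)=342615369871 / 1001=342273096.77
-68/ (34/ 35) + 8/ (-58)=-2034/ 29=-70.14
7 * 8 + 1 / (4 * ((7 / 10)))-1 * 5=719 / 14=51.36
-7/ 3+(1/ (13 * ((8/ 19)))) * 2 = -1.97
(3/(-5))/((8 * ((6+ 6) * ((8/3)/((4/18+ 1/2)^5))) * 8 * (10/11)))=-4084223/64497254400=-0.00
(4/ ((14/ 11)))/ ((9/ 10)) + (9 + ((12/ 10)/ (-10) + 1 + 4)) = 27361/ 1575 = 17.37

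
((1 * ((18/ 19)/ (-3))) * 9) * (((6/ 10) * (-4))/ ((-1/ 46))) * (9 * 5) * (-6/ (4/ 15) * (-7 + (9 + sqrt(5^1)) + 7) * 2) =12072240 * sqrt(5)/ 19 + 108650160/ 19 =7139184.70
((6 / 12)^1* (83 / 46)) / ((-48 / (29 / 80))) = -2407 / 353280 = -0.01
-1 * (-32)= 32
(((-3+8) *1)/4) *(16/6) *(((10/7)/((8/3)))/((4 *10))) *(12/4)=15/112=0.13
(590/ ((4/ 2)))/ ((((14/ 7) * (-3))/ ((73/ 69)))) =-21535/ 414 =-52.02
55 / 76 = 0.72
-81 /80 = -1.01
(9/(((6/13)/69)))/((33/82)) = 36777/11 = 3343.36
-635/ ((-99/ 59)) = 378.43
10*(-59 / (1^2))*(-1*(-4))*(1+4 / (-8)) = -1180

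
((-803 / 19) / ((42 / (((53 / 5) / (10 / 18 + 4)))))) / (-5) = 0.47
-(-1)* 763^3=444194947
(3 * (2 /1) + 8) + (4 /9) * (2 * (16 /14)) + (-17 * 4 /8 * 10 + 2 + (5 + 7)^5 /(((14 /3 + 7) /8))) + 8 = 53728817 /315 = 170567.67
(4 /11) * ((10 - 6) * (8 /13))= 128 /143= 0.90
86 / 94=43 / 47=0.91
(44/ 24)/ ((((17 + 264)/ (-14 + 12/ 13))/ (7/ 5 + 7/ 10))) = -1309/ 7306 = -0.18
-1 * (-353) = 353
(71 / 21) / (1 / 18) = 426 / 7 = 60.86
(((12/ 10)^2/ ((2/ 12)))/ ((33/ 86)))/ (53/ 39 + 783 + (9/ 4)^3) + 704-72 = 345215451032/ 546202525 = 632.03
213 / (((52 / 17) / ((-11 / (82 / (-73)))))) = 2907663 / 4264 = 681.91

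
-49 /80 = -0.61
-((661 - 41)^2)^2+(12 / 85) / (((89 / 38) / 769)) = -1117829818049336 / 7565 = -147763359953.65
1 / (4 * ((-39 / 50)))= -25 / 78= -0.32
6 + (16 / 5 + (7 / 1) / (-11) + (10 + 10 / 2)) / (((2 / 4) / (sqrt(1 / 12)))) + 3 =9 + 322 * sqrt(3) / 55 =19.14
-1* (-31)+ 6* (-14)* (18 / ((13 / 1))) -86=-2227 / 13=-171.31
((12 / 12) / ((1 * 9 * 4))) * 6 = 1 / 6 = 0.17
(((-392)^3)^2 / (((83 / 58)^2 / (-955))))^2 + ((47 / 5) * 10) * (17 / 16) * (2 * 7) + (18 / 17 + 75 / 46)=212514354571111626029399831146333749835102872749 / 74224814044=2863117372650263045897134000000000000.00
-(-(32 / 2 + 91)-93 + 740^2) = -547400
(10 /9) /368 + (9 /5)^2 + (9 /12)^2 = 315097 /82800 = 3.81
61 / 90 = 0.68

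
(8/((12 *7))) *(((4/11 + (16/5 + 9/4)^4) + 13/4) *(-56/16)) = -1559099771/5280000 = -295.28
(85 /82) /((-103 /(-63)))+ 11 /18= 47324 /38007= 1.25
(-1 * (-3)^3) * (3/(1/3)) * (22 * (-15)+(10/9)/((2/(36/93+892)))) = 1248750/31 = 40282.26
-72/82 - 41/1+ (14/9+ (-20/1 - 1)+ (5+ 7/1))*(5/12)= -199171/4428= -44.98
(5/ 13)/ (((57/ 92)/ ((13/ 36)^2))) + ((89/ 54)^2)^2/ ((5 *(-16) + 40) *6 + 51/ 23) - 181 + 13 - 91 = -228798205827521/ 883561052016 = -258.95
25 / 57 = 0.44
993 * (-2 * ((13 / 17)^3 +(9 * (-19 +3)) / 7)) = 1374496698 / 34391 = 39966.76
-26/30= -13/15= -0.87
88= 88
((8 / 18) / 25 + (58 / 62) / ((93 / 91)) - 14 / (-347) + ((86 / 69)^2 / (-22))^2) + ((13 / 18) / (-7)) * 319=-31.93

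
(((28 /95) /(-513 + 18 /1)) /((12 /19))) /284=-7 /2108700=-0.00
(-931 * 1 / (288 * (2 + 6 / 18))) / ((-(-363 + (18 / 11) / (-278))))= -203357 / 53283456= -0.00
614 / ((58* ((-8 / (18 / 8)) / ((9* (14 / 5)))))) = -75.03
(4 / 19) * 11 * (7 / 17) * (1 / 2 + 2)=770 / 323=2.38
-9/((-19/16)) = 144/19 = 7.58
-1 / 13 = -0.08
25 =25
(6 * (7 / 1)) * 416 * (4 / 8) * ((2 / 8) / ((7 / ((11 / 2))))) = 1716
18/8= 9/4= 2.25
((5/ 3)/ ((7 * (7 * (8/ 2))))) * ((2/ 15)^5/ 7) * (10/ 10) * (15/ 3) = 8/ 31255875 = 0.00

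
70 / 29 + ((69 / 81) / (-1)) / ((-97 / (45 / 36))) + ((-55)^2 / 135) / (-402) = 144663925 / 61064604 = 2.37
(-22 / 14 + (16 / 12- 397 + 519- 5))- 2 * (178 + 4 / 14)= -5036 / 21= -239.81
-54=-54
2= 2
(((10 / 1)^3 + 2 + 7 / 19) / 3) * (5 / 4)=95225 / 228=417.65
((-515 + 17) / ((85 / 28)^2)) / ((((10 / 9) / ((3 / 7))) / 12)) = -9035712 / 36125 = -250.12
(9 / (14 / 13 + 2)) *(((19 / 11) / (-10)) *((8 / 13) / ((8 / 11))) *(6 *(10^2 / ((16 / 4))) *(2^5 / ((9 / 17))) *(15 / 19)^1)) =-3060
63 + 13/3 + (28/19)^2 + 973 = 1129033/1083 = 1042.51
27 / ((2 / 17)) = 459 / 2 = 229.50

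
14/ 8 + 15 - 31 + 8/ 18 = -497/ 36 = -13.81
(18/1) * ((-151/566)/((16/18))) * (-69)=843939/2264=372.76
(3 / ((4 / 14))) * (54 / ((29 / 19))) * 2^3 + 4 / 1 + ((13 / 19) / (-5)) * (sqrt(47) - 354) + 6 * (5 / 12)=16677691 / 5510 - 13 * sqrt(47) / 95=3025.87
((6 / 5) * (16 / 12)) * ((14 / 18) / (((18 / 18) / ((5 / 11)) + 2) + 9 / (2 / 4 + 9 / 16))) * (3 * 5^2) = 23800 / 3231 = 7.37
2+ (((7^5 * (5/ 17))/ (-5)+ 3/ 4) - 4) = -67313/ 68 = -989.90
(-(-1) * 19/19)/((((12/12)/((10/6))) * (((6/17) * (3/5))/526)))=111775/27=4139.81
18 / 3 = 6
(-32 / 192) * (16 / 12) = -2 / 9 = -0.22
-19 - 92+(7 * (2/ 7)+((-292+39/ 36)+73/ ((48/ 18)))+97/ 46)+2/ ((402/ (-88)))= -4572095/ 12328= -370.87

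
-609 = -609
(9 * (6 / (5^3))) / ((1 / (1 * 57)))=3078 / 125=24.62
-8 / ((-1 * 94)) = 4 / 47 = 0.09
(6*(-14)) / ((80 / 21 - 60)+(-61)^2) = -1764 / 76961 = -0.02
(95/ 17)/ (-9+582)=95/ 9741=0.01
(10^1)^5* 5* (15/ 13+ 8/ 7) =104500000/ 91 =1148351.65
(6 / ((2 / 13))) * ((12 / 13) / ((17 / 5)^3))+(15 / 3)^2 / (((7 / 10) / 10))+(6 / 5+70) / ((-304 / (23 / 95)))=444465001623 / 1241515100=358.00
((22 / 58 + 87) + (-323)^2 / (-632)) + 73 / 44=-15330097 / 201608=-76.04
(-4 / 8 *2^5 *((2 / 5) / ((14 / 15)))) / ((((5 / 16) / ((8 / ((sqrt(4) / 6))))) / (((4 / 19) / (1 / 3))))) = -221184 / 665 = -332.61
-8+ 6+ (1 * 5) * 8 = 38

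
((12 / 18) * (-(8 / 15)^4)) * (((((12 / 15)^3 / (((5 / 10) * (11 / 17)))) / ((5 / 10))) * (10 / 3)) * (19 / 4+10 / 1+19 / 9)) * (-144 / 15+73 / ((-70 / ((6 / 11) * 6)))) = 3613965418496 / 28943578125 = 124.86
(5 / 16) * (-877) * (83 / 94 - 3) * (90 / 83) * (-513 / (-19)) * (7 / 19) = 7421590575 / 1185904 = 6258.17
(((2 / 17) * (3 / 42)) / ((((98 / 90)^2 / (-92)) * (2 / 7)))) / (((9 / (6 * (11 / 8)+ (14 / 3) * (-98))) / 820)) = 224198250 / 2401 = 93377.03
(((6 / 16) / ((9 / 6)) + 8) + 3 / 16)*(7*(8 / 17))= 945 / 34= 27.79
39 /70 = 0.56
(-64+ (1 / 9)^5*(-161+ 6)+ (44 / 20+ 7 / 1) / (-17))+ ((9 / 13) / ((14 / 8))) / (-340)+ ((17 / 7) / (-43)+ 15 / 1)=-194834396542 / 3927998529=-49.60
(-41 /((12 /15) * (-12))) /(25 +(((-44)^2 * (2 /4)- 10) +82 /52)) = 2665 /614376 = 0.00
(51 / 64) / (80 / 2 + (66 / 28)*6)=357 / 24256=0.01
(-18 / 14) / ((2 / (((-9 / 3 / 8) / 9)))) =3 / 112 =0.03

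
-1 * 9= -9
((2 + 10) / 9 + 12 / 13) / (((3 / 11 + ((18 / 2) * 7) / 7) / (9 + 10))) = 9196 / 1989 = 4.62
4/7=0.57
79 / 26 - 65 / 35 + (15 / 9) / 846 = 136645 / 115479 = 1.18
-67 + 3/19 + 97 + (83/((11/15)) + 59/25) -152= -6.30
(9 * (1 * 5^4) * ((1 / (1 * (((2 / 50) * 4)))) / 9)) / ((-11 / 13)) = -203125 / 44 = -4616.48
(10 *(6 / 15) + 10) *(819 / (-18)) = -637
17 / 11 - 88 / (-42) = 841 / 231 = 3.64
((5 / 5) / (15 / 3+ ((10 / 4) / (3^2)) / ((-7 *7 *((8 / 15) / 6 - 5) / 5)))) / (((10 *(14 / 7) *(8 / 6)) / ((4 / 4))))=0.01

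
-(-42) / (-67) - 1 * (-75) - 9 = 4380 / 67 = 65.37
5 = 5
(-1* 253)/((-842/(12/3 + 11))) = 3795/842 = 4.51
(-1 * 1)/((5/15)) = -3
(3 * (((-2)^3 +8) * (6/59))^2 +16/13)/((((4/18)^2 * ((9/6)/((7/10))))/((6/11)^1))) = 4536/715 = 6.34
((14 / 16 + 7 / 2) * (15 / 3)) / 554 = 175 / 4432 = 0.04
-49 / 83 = -0.59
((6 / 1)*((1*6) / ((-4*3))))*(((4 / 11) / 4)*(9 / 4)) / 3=-9 / 44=-0.20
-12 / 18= -2 / 3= -0.67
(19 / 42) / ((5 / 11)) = 209 / 210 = 1.00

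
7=7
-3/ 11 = -0.27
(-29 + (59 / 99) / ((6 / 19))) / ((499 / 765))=-1368925 / 32934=-41.57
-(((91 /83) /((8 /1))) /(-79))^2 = -0.00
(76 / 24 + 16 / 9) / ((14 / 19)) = 1691 / 252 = 6.71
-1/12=-0.08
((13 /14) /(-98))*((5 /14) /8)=-65 /153664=-0.00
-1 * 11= -11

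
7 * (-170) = -1190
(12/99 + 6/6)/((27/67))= 2.78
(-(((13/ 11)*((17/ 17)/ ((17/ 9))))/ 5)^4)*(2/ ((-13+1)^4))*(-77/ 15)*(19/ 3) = 34187517/ 44466580400000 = 0.00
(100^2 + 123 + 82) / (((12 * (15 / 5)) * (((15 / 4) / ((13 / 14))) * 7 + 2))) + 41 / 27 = 462529 / 42498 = 10.88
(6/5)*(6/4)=9/5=1.80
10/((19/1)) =10/19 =0.53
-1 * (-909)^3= 751089429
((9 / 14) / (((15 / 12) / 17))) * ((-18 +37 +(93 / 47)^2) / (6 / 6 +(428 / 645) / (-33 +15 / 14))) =893183724360 / 4365560549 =204.60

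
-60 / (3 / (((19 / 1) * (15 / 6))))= -950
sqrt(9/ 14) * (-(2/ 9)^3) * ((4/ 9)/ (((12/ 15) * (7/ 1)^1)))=-20 * sqrt(14)/ 107163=-0.00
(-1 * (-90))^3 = 729000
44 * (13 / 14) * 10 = 2860 / 7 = 408.57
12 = 12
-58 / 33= -1.76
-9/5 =-1.80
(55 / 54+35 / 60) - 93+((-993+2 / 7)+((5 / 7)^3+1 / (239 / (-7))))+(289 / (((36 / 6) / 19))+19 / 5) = -7295767501 / 44267580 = -164.81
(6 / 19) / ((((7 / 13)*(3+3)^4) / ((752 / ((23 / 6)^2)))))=4888 / 211071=0.02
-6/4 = -3/2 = -1.50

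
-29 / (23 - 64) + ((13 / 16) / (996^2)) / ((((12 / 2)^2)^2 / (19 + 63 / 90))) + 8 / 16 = 1.21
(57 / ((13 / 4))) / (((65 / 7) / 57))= 90972 / 845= 107.66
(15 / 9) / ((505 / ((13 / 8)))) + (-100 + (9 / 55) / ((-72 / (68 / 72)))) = -79989427 / 799920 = -100.00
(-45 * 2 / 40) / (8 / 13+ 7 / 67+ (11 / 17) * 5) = -133263 / 234256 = -0.57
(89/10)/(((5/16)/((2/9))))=1424/225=6.33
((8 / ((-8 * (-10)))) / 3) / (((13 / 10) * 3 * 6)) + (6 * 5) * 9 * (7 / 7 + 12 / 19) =5875759 / 13338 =440.53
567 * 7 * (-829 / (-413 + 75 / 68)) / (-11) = -223740468 / 308099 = -726.20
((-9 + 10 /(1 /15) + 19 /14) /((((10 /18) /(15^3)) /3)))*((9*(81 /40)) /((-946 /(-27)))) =142986858255 /105952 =1349543.74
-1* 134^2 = -17956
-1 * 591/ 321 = -197/ 107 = -1.84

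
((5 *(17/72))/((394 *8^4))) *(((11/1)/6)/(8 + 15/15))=935/6274547712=0.00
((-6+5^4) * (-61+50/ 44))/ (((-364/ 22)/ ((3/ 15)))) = 815223/ 1820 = 447.92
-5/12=-0.42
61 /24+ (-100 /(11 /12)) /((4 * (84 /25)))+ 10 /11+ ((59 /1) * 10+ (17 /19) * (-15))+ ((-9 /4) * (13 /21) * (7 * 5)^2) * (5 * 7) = -2076763747 /35112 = -59146.84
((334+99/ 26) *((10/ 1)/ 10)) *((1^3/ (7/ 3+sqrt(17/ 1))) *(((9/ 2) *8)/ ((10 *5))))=-1659987/ 33800+711423 *sqrt(17)/ 33800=37.67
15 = 15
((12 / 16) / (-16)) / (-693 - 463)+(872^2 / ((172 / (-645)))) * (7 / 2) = -738363279357 / 73984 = -9980040.00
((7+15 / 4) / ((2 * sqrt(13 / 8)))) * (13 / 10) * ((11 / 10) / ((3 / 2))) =473 * sqrt(26) / 600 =4.02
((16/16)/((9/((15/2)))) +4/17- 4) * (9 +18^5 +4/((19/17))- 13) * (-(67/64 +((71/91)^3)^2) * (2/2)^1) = 7048165.30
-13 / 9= -1.44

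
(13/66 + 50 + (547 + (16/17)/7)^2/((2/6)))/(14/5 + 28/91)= 54561320309015/188794452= 288998.54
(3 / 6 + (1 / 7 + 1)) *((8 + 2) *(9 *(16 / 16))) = 1035 / 7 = 147.86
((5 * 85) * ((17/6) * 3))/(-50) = -289/4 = -72.25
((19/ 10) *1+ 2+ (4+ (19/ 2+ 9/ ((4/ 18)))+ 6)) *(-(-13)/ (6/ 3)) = 8307/ 20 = 415.35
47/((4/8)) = 94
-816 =-816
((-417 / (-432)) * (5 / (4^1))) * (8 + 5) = 9035 / 576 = 15.69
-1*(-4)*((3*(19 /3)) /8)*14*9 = 1197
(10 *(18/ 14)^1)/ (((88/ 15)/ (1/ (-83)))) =-675/ 25564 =-0.03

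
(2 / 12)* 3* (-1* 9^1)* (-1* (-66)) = -297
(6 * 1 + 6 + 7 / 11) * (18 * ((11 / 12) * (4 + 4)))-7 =1661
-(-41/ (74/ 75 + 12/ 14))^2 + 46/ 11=-459407161/ 937024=-490.28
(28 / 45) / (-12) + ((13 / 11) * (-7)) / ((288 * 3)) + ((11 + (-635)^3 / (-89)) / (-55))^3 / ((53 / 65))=-62849865013769557357692999221 / 358060522802400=-175528607627191.59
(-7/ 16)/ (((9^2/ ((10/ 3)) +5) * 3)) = -35/ 7032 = -0.00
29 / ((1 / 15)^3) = 97875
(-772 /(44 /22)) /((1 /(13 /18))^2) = -201.34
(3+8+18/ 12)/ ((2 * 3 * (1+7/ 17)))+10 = 3305/ 288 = 11.48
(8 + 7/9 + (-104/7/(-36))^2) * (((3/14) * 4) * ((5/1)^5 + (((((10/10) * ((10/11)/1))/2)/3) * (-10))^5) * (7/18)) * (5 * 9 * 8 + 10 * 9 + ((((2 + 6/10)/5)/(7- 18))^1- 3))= 21299758217516780000/5125836368961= 4155372.25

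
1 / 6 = 0.17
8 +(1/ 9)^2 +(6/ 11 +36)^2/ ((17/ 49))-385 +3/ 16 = 9257999435/ 2665872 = 3472.78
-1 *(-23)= 23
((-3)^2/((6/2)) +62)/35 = 13/7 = 1.86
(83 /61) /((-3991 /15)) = -1245 /243451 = -0.01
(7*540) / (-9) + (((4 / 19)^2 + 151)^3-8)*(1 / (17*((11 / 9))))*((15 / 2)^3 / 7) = 41379465823812615 / 4140037528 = 9994949.45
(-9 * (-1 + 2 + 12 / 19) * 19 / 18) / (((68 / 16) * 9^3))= -62 / 12393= -0.01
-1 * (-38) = 38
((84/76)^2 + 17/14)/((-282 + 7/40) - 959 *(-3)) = 246220/262320289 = 0.00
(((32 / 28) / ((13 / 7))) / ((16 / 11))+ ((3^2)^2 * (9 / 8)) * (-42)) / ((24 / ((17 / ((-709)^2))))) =-0.01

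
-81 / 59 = -1.37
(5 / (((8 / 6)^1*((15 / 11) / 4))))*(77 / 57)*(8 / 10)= 3388 / 285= 11.89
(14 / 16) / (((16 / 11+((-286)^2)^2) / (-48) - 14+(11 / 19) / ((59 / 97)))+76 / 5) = -431585 / 68751341645992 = -0.00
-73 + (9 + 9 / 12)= -253 / 4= -63.25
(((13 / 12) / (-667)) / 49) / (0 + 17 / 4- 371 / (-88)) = -286 / 73046505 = -0.00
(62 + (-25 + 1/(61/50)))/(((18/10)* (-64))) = -3845/11712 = -0.33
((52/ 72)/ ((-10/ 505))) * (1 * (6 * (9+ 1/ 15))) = -89284/ 45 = -1984.09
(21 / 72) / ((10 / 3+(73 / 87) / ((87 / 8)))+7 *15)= 17661 / 6564472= 0.00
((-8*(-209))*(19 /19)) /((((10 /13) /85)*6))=92378 /3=30792.67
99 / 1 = 99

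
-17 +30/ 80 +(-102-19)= -1101/ 8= -137.62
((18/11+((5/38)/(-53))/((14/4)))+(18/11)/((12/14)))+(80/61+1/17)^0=4.54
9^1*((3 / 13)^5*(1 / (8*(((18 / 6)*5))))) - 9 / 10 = -13365819 / 14851720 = -0.90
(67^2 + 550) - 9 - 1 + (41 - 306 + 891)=5655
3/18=1/6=0.17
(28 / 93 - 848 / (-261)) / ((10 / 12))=57448 / 13485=4.26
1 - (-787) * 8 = 6297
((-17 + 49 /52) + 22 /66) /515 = -2453 /80340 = -0.03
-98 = -98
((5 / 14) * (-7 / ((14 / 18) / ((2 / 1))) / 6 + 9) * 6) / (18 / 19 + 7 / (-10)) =17100 / 329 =51.98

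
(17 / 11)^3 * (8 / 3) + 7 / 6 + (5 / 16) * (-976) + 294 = 79 / 7986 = 0.01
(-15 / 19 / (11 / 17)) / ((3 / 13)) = -1105 / 209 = -5.29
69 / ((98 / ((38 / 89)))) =1311 / 4361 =0.30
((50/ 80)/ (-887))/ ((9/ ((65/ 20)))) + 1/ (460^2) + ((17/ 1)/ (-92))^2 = 114510691/ 3378405600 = 0.03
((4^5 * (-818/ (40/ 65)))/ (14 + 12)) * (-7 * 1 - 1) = 418816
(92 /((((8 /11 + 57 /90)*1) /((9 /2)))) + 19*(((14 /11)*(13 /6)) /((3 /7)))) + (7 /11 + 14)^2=313302658 /488961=640.75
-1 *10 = -10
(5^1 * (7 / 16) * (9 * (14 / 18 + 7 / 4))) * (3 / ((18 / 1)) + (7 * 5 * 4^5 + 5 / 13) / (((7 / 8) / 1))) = 782757185 / 384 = 2038430.17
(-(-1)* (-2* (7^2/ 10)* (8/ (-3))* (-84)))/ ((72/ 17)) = -23324/ 45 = -518.31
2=2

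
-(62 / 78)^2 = -961 / 1521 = -0.63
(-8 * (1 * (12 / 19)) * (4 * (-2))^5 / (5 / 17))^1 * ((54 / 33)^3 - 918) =-65029879627776 / 126445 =-514293800.69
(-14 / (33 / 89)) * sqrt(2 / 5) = -1246 * sqrt(10) / 165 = -23.88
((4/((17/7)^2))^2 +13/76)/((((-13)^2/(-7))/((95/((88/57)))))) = -7990751055/4968497248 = -1.61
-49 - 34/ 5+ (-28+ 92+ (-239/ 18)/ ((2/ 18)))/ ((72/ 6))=-2417/ 40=-60.42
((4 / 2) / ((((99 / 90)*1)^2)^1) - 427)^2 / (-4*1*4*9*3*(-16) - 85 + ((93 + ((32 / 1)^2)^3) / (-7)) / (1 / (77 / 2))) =-5297704178 / 172927009566553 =-0.00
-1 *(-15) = 15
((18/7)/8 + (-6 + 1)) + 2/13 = -1647/364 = -4.52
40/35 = 8/7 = 1.14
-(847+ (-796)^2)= -634463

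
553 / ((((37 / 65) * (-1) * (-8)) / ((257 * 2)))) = 9237865 / 148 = 62418.01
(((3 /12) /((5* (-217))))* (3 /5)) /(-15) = 1 /108500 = 0.00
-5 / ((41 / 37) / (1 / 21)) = -185 / 861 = -0.21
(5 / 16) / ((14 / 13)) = 65 / 224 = 0.29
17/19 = 0.89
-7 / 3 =-2.33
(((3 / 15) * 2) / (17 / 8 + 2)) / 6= 8 / 495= 0.02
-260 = -260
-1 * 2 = -2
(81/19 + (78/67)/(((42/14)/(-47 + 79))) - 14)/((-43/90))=-307170/54739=-5.61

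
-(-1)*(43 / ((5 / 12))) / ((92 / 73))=9417 / 115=81.89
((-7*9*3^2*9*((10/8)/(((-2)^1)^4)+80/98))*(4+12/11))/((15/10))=-15491.25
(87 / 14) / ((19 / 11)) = 957 / 266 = 3.60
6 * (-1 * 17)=-102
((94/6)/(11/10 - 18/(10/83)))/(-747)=470/3323403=0.00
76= 76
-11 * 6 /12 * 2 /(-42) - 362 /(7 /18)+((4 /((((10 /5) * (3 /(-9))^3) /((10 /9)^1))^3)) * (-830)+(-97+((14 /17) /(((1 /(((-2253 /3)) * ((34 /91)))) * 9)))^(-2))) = 2123201351414197 /189504336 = 11203972.41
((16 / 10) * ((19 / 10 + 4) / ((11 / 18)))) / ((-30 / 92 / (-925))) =2410032 / 55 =43818.76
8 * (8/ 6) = 32/ 3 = 10.67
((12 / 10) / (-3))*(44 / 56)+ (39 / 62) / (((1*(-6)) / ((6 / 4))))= -4093 / 8680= -0.47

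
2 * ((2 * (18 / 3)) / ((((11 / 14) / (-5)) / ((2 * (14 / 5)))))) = -9408 / 11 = -855.27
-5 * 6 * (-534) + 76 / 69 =1105456 / 69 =16021.10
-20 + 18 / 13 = -242 / 13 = -18.62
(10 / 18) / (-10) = -1 / 18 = -0.06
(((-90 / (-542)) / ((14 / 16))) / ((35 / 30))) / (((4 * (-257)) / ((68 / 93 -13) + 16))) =-62460 / 105793793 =-0.00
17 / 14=1.21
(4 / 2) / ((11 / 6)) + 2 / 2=23 / 11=2.09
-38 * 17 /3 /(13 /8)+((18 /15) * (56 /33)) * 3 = -271136 /2145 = -126.40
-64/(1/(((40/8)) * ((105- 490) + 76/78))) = 4792640/39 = 122888.21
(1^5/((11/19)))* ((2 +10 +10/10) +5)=342/11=31.09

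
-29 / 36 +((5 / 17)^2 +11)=10.28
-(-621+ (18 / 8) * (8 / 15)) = 3099 / 5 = 619.80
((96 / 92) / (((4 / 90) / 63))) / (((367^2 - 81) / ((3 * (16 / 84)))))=1215 / 193499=0.01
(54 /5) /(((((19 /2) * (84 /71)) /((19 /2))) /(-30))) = -1917 /7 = -273.86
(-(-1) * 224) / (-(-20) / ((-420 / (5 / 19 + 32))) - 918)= -89376 / 366895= -0.24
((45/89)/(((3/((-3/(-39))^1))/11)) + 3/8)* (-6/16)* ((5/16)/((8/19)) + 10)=-19762875/9478144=-2.09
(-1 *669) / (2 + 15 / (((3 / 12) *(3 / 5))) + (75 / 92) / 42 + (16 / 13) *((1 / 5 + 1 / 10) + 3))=-56008680 / 8881097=-6.31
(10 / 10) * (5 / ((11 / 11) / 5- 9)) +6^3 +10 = 9919 / 44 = 225.43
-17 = -17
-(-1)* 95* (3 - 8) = -475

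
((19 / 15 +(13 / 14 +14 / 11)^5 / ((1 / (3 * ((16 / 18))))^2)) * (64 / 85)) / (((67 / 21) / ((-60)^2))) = 138011017893700608 / 440432450689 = 313353.43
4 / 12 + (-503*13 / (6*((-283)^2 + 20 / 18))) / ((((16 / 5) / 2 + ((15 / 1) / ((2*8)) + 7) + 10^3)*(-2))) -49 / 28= -25375586959 / 17912264244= -1.42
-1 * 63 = -63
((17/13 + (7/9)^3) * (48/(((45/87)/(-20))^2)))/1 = 3628168192/28431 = 127613.11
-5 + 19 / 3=4 / 3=1.33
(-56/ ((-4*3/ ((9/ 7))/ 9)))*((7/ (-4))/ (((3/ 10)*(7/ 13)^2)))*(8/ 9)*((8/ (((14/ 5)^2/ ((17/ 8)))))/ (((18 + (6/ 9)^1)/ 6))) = -3232125/ 4802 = -673.08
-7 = -7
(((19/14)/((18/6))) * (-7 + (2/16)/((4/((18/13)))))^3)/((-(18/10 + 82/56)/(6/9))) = 287825454185/9253131264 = 31.11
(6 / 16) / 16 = 3 / 128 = 0.02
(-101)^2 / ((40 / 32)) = 40804 / 5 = 8160.80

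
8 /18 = 4 /9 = 0.44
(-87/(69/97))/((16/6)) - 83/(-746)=-3140111/68632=-45.75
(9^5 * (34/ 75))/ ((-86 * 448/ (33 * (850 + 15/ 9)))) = -268692633/ 13760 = -19527.08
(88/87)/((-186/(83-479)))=1936/899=2.15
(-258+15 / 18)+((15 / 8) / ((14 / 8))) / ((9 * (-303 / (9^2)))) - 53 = -657931 / 2121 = -310.20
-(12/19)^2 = -144/361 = -0.40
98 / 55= 1.78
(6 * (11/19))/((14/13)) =429/133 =3.23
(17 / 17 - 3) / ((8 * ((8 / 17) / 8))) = -17 / 4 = -4.25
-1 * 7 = -7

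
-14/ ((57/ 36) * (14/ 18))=-11.37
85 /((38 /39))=3315 /38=87.24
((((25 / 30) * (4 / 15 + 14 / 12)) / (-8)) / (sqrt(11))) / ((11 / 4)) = -43 * sqrt(11) / 8712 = -0.02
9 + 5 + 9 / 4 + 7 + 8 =125 / 4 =31.25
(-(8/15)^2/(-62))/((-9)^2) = 32/564975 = 0.00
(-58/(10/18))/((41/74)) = -38628/205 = -188.43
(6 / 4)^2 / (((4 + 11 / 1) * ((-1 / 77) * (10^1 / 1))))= -231 / 200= -1.16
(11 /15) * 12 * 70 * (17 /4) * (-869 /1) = -2275042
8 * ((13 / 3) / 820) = 26 / 615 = 0.04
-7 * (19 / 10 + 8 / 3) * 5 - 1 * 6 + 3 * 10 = -815 / 6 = -135.83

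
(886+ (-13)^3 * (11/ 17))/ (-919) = 9105/ 15623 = 0.58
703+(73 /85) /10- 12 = 587423 /850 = 691.09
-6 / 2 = -3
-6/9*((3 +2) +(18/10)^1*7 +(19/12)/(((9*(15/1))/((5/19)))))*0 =0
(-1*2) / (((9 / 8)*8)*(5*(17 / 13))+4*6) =-26 / 1077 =-0.02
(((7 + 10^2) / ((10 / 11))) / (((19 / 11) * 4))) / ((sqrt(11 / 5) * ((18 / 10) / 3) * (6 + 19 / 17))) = 1819 * sqrt(55) / 5016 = 2.69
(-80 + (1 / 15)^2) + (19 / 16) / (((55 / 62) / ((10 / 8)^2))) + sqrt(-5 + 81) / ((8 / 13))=-24679967 / 316800 + 13 *sqrt(19) / 4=-63.74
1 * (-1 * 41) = -41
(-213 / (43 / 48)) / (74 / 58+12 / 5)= -1482480 / 22919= -64.68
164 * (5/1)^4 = 102500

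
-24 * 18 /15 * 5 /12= -12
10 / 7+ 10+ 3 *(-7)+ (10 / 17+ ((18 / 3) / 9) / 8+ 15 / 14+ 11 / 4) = -259 / 51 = -5.08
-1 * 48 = -48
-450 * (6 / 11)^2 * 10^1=-162000 / 121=-1338.84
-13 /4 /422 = -13 /1688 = -0.01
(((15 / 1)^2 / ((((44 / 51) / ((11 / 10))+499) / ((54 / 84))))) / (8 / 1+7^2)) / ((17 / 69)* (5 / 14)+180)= 475065 / 16849936763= 0.00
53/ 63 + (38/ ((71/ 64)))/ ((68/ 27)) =1098179/ 76041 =14.44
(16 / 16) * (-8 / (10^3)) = -1 / 125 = -0.01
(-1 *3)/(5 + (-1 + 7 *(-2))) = 3/10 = 0.30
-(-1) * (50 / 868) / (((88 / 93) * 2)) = 75 / 2464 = 0.03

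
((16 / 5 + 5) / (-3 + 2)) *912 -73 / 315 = -2355769 / 315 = -7478.63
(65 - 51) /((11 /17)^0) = 14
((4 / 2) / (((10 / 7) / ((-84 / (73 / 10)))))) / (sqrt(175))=-168 * sqrt(7) / 365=-1.22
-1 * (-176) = 176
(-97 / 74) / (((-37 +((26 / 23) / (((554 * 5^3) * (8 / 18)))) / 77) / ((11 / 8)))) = 0.05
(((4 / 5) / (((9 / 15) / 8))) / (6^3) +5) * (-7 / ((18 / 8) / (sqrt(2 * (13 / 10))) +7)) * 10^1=-41685280 / 792747 +114520 * sqrt(65) / 88083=-42.10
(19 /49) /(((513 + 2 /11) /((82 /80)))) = 8569 /11064200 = 0.00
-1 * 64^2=-4096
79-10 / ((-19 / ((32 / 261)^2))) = 102259861 / 1294299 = 79.01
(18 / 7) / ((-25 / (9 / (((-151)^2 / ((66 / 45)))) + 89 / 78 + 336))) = -8993983899 / 259361375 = -34.68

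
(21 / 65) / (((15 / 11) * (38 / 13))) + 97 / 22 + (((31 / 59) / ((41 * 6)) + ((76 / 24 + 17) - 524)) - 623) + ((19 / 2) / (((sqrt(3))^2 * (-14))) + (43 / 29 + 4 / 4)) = -1120.08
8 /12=2 /3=0.67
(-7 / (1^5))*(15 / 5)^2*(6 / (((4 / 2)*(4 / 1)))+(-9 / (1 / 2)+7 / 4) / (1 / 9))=18333 / 2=9166.50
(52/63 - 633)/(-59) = 39827/3717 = 10.71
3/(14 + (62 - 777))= -3/701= -0.00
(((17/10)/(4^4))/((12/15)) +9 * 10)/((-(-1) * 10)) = 184337/20480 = 9.00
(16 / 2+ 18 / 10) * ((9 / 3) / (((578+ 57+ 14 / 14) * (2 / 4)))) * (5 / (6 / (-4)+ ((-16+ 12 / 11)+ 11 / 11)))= -539 / 17967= -0.03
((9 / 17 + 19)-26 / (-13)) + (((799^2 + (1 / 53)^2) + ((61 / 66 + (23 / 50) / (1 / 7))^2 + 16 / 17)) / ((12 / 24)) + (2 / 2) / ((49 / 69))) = 2033519389818689809 / 1592592395625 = 1276861.17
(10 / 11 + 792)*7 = 61054 / 11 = 5550.36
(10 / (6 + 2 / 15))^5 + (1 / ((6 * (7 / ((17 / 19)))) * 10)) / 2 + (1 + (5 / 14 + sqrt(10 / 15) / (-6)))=12.74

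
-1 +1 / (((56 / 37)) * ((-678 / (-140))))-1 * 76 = -104227 / 1356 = -76.86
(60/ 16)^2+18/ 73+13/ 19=332731/ 22192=14.99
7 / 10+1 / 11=87 / 110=0.79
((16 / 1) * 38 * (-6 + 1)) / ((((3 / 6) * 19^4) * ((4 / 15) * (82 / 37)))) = -22200 / 281219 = -0.08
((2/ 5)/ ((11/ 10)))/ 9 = 4/ 99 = 0.04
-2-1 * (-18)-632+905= 289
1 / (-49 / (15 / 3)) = -5 / 49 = -0.10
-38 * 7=-266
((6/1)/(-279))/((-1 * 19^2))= 2/33573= 0.00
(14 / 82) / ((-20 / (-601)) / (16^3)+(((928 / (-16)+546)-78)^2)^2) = 4307968 / 713006866442240205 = 0.00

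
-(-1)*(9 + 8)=17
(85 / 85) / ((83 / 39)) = 39 / 83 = 0.47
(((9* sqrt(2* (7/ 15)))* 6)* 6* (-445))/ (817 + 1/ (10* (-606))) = -58248720* sqrt(210)/ 4951019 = -170.49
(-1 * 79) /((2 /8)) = -316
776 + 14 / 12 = 4663 / 6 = 777.17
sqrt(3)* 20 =20* sqrt(3) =34.64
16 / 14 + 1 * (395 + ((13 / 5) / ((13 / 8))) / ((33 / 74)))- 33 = 423574 / 1155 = 366.73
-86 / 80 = -43 / 40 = -1.08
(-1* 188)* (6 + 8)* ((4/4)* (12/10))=-15792/5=-3158.40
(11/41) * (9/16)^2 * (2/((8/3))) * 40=13365/5248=2.55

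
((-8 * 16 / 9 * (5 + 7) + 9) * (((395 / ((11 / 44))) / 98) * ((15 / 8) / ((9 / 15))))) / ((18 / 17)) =-7692.68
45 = 45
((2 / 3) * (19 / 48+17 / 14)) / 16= 541 / 8064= 0.07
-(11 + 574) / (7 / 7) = -585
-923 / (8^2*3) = -923 / 192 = -4.81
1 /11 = 0.09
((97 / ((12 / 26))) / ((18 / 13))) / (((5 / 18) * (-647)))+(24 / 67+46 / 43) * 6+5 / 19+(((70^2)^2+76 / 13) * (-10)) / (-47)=3316337270101269013 / 649177717890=5108519.87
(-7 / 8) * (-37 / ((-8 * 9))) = -259 / 576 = -0.45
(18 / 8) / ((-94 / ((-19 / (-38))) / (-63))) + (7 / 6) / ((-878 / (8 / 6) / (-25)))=2371817 / 2971152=0.80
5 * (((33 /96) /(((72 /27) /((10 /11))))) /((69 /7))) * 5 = 875 /2944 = 0.30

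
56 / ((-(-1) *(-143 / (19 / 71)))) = -1064 / 10153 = -0.10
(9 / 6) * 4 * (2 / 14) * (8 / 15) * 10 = 32 / 7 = 4.57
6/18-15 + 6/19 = -818/57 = -14.35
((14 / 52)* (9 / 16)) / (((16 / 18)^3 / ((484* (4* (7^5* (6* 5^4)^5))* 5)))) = 10822311068471431732177734375 / 416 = 26015170837671710894658020.00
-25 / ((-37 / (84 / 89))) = 2100 / 3293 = 0.64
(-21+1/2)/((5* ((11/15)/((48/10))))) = -1476/55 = -26.84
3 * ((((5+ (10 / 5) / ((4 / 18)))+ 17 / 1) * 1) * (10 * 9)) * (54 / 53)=8527.92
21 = 21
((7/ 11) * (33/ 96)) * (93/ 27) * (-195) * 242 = -1706705/ 48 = -35556.35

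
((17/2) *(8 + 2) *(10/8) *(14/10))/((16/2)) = 595/32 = 18.59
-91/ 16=-5.69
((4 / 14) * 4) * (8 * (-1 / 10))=-32 / 35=-0.91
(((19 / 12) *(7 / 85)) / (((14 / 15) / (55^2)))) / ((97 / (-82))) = -2356475 / 6596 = -357.26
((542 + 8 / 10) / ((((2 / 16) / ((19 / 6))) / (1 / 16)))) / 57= 1357 / 90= 15.08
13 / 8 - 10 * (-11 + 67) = -4467 / 8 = -558.38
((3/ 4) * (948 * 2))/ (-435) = -474/ 145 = -3.27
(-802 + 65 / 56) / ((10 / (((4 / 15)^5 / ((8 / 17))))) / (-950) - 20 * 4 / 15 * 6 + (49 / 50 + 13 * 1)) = 5794232400 / 156956429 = 36.92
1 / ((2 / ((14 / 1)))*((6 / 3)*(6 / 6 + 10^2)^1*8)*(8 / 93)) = 651 / 12928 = 0.05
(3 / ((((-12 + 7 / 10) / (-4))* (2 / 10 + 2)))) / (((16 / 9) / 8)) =2700 / 1243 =2.17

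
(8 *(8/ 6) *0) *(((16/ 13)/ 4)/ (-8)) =0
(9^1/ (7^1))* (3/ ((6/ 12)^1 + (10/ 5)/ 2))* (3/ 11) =54/ 77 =0.70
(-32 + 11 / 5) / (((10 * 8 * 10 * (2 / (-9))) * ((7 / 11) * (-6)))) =-4917 / 112000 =-0.04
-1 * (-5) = 5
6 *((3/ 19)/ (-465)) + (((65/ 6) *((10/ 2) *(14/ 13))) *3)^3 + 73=15783574354/ 2945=5359448.00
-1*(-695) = 695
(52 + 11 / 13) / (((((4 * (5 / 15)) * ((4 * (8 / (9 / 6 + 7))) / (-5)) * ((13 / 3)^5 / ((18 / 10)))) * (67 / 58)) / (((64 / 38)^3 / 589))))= -0.00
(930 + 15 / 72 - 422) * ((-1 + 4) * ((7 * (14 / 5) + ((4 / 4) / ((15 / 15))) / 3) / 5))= 3646903 / 600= 6078.17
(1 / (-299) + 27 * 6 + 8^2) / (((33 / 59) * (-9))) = -362437 / 8073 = -44.89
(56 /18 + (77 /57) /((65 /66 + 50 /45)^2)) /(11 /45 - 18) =-100679824 /522909545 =-0.19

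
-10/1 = -10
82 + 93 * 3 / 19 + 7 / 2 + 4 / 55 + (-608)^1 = -1061183 / 2090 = -507.74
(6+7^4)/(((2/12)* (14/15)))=108315/7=15473.57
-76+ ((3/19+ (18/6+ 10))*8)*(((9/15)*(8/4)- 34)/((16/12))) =-50644/19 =-2665.47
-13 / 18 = -0.72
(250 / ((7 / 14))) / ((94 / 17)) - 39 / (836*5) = 17763167 / 196460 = 90.42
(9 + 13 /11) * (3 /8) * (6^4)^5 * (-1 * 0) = 0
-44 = -44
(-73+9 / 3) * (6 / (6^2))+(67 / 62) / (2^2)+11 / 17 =-135959 / 12648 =-10.75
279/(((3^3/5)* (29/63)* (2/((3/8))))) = 9765/464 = 21.05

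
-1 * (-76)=76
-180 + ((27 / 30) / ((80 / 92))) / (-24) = -288069 / 1600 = -180.04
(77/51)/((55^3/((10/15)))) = 14/2314125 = 0.00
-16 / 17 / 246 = -8 / 2091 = -0.00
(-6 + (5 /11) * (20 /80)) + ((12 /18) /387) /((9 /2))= -2706115 /459756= -5.89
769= 769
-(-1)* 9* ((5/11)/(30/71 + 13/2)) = 0.59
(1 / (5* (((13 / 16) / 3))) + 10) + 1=763 / 65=11.74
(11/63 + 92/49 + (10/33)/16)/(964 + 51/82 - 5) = 0.00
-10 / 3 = -3.33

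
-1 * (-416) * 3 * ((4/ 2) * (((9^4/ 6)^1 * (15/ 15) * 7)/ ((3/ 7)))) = 44579808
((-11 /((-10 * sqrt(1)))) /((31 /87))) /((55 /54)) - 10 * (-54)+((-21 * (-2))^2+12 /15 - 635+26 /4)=2602963 /1550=1679.33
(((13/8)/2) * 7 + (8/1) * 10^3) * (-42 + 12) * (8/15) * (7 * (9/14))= -1152819/2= -576409.50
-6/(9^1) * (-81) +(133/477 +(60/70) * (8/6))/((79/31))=14391331/263781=54.56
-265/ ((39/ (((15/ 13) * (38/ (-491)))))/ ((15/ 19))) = 39750/ 82979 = 0.48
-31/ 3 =-10.33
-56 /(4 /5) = -70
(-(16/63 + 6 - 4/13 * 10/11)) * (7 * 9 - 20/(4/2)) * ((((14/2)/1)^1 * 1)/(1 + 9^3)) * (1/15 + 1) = -22820528/7046325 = -3.24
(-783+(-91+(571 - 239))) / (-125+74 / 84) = 22764 / 5213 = 4.37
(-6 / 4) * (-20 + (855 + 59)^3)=-1145327886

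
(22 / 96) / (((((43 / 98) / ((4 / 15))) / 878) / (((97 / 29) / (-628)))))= -22952237 / 35240220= -0.65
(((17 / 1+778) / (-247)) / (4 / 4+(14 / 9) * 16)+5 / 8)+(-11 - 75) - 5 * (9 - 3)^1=-115.50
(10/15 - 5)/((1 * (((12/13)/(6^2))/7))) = -1183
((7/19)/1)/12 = 7/228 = 0.03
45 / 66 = 15 / 22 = 0.68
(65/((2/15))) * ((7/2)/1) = 6825/4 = 1706.25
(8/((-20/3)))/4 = -3/10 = -0.30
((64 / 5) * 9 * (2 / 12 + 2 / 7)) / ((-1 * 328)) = -228 / 1435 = -0.16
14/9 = 1.56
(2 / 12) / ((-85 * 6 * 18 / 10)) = -1 / 5508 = -0.00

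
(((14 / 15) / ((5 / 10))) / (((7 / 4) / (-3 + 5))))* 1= 32 / 15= 2.13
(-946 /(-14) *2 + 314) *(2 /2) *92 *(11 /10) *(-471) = -749296944 /35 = -21408484.11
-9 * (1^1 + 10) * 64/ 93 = -2112/ 31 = -68.13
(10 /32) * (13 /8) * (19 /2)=1235 /256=4.82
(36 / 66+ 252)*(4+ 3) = 19446 / 11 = 1767.82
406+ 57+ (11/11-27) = 437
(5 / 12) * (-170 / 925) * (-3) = 0.23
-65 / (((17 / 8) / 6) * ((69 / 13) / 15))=-202800 / 391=-518.67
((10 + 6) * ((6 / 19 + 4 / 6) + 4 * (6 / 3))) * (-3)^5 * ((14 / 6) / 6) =-258048 / 19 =-13581.47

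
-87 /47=-1.85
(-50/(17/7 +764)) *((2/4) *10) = -350/1073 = -0.33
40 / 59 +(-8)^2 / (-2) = -1848 / 59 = -31.32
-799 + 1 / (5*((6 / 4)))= -11983 / 15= -798.87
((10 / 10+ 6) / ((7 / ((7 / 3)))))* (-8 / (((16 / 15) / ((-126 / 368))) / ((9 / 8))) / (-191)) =-19845 / 562304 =-0.04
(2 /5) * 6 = 12 /5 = 2.40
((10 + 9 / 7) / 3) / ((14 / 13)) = 1027 / 294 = 3.49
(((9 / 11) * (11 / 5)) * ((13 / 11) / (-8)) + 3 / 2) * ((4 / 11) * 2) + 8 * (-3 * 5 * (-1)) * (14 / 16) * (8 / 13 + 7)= 6296034 / 7865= 800.51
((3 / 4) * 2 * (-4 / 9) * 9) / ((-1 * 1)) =6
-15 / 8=-1.88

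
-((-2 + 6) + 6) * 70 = -700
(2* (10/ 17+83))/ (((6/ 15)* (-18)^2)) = 1.29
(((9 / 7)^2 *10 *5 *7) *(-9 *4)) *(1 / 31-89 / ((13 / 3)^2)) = 3595719600 / 36673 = 98048.14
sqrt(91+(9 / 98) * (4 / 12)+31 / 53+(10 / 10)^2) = sqrt(50990770) / 742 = 9.62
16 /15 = 1.07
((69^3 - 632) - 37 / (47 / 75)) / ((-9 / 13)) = -200296772 / 423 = -473514.83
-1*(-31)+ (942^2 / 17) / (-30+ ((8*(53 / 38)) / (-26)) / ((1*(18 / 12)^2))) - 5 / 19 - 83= -19306272351 / 10838911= -1781.20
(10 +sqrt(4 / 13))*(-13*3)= -411.63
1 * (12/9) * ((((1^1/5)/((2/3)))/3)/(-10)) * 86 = -86/75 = -1.15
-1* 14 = -14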